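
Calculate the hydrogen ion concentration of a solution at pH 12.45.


[H+] = 10^(-pH)
[H+] = 10^(-12.45)
[H+] = 3.548e-13 M

3.548e-13 M


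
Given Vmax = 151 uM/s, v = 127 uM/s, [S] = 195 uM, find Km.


Km = [S] * (Vmax - v) / v
Km = 195 * (151 - 127) / 127
Km = 36.8504 uM

36.8504 uM


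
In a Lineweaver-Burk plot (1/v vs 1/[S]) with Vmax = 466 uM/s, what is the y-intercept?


y-intercept = 1/Vmax
= 1/466
= 0.0021 s/uM

0.0021 s/uM


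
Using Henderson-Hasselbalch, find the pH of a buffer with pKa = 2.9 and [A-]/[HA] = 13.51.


pH = pKa + log10([A-]/[HA])
pH = 2.9 + log10(13.51)
pH = 4.0307

4.0307


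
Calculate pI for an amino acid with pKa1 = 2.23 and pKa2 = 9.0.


pI = (pKa1 + pKa2) / 2
pI = (2.23 + 9.0) / 2
pI = 5.615

5.615


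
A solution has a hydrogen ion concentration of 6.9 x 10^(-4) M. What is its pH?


pH = -log10([H+])
pH = -log10(6.9 x 10^(-4))
pH = 3.1612

3.1612


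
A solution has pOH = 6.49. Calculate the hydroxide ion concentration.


[OH-] = 10^(-pOH)
[OH-] = 10^(-6.49)
[OH-] = 3.236e-07 M

3.236e-07 M


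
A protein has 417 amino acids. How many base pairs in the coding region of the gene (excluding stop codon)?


Each amino acid = 1 codon = 3 bp
bp = 417 * 3 = 1251 bp

1251 bp


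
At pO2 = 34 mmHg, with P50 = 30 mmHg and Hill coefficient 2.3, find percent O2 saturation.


Y = pO2^n / (P50^n + pO2^n)
Y = 34^2.3 / (30^2.3 + 34^2.3)
Y = 57.15%

57.15%


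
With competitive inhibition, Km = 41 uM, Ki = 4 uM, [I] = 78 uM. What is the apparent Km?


Km_app = Km * (1 + [I]/Ki)
Km_app = 41 * (1 + 78/4)
Km_app = 840.5 uM

840.5 uM


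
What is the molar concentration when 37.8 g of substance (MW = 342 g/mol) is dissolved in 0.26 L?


C = (mass / MW) / volume
C = (37.8 / 342) / 0.26
C = 0.4251 M

0.4251 M


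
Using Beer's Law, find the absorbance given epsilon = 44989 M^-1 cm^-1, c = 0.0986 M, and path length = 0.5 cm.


A = epsilon * c * l
A = 44989 * 0.0986 * 0.5
A = 2217.9577

2217.9577


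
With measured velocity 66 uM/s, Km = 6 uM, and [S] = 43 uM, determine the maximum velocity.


Vmax = v * (Km + [S]) / [S]
Vmax = 66 * (6 + 43) / 43
Vmax = 75.2093 uM/s

75.2093 uM/s


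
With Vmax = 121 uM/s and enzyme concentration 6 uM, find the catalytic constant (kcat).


kcat = Vmax / [E]t
kcat = 121 / 6
kcat = 20.1667 s^-1

20.1667 s^-1


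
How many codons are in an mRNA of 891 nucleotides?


codons = nucleotides / 3
codons = 891 / 3 = 297

297


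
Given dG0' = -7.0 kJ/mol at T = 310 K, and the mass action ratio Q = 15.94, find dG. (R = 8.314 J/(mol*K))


dG = dG0' + RT * ln(Q) / 1000
dG = -7.0 + 8.314 * 310 * ln(15.94) / 1000
dG = 0.1362 kJ/mol

0.1362 kJ/mol


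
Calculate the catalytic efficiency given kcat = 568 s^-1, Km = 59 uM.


Catalytic efficiency = kcat / Km
= 568 / 59
= 9.6271 uM^-1*s^-1

9.6271 uM^-1*s^-1


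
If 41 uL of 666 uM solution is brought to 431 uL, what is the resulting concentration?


C2 = C1 * V1 / V2
C2 = 666 * 41 / 431
C2 = 63.355 uM

63.355 uM


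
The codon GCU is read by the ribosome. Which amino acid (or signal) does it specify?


Standard genetic code lookup.
Codon GCU -> Ala

Ala


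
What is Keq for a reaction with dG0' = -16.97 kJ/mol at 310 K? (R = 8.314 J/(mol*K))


Keq = exp(-dG0 * 1000 / (R * T))
Keq = exp(-(-16.97) * 1000 / (8.314 * 310))
Keq = 723.65

723.65


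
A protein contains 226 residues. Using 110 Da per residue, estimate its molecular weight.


MW = n_residues * 110 Da
MW = 226 * 110
MW = 24860 Da

24860 Da


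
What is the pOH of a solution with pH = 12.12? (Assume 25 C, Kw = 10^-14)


pOH = 14 - pH
pOH = 14 - 12.12
pOH = 1.88

1.88


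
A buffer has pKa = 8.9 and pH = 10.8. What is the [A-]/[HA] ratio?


[A-]/[HA] = 10^(pH - pKa)
= 10^(10.8 - 8.9)
= 79.4328

79.4328


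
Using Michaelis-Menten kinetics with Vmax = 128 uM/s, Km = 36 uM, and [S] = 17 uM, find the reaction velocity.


v = Vmax * [S] / (Km + [S])
v = 128 * 17 / (36 + 17)
v = 41.0566 uM/s

41.0566 uM/s


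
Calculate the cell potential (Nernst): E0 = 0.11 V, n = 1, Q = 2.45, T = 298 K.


E = E0 - (RT/nF) * ln(Q)
E = 0.11 - (8.314 * 298 / (1 * 96485)) * ln(2.45)
E = 0.087 V

0.087 V


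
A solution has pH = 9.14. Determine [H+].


[H+] = 10^(-pH)
[H+] = 10^(-9.14)
[H+] = 7.244e-10 M

7.244e-10 M


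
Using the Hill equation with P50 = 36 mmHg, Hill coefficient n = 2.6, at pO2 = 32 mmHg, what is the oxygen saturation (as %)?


Y = pO2^n / (P50^n + pO2^n)
Y = 32^2.6 / (36^2.6 + 32^2.6)
Y = 42.4%

42.4%


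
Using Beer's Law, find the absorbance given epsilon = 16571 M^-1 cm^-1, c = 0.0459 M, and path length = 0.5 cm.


A = epsilon * c * l
A = 16571 * 0.0459 * 0.5
A = 380.3045

380.3045


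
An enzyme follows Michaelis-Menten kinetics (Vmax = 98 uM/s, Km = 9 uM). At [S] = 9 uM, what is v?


v = Vmax * [S] / (Km + [S])
v = 98 * 9 / (9 + 9)
v = 49.0 uM/s

49.0 uM/s


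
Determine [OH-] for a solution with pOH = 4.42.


[OH-] = 10^(-pOH)
[OH-] = 10^(-4.42)
[OH-] = 3.802e-05 M

3.802e-05 M


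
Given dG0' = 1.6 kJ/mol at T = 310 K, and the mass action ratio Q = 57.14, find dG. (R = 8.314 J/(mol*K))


dG = dG0' + RT * ln(Q) / 1000
dG = 1.6 + 8.314 * 310 * ln(57.14) / 1000
dG = 12.0266 kJ/mol

12.0266 kJ/mol


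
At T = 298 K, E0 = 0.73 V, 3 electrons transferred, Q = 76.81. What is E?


E = E0 - (RT/nF) * ln(Q)
E = 0.73 - (8.314 * 298 / (3 * 96485)) * ln(76.81)
E = 0.6928 V

0.6928 V


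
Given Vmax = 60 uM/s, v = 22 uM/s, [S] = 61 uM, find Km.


Km = [S] * (Vmax - v) / v
Km = 61 * (60 - 22) / 22
Km = 105.3636 uM

105.3636 uM


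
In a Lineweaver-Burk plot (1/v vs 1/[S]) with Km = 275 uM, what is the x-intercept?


x-intercept = -1/Km
= -1/275
= -0.0036 1/uM

-0.0036 1/uM


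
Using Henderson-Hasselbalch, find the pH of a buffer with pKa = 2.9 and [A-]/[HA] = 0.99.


pH = pKa + log10([A-]/[HA])
pH = 2.9 + log10(0.99)
pH = 2.8956

2.8956


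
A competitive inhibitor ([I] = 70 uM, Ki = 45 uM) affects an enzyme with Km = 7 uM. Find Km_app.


Km_app = Km * (1 + [I]/Ki)
Km_app = 7 * (1 + 70/45)
Km_app = 17.8889 uM

17.8889 uM


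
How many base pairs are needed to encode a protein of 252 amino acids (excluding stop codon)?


Each amino acid = 1 codon = 3 bp
bp = 252 * 3 = 756 bp

756 bp


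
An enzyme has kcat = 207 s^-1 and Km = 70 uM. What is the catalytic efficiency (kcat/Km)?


Catalytic efficiency = kcat / Km
= 207 / 70
= 2.9571 uM^-1*s^-1

2.9571 uM^-1*s^-1


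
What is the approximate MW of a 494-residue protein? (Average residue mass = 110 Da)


MW = n_residues * 110 Da
MW = 494 * 110
MW = 54340 Da

54340 Da


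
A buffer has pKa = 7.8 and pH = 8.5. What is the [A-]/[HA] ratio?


[A-]/[HA] = 10^(pH - pKa)
= 10^(8.5 - 7.8)
= 5.0119

5.0119


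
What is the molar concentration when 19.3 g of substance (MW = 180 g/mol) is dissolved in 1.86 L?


C = (mass / MW) / volume
C = (19.3 / 180) / 1.86
C = 0.0576 M

0.0576 M


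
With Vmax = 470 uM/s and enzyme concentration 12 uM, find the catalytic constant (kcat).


kcat = Vmax / [E]t
kcat = 470 / 12
kcat = 39.1667 s^-1

39.1667 s^-1


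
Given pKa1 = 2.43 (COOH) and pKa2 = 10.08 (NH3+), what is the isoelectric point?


pI = (pKa1 + pKa2) / 2
pI = (2.43 + 10.08) / 2
pI = 6.255

6.255


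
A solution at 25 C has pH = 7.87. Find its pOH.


pOH = 14 - pH
pOH = 14 - 7.87
pOH = 6.13

6.13


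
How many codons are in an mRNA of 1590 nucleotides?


codons = nucleotides / 3
codons = 1590 / 3 = 530

530


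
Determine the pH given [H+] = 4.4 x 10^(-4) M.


pH = -log10([H+])
pH = -log10(4.4 x 10^(-4))
pH = 3.3565

3.3565


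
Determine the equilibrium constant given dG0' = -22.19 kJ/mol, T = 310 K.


Keq = exp(-dG0 * 1000 / (R * T))
Keq = exp(-(-22.19) * 1000 / (8.314 * 310))
Keq = 5484.3388

5484.3388


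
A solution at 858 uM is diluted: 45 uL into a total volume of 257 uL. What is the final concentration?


C2 = C1 * V1 / V2
C2 = 858 * 45 / 257
C2 = 150.2335 uM

150.2335 uM


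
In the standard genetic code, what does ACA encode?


Standard genetic code lookup.
Codon ACA -> Thr

Thr


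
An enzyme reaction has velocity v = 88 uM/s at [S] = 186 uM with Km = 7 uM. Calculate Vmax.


Vmax = v * (Km + [S]) / [S]
Vmax = 88 * (7 + 186) / 186
Vmax = 91.3118 uM/s

91.3118 uM/s


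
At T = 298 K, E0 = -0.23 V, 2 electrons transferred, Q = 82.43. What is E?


E = E0 - (RT/nF) * ln(Q)
E = -0.23 - (8.314 * 298 / (2 * 96485)) * ln(82.43)
E = -0.2866 V

-0.2866 V


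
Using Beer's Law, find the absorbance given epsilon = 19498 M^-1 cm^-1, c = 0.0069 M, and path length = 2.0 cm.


A = epsilon * c * l
A = 19498 * 0.0069 * 2.0
A = 269.0724

269.0724


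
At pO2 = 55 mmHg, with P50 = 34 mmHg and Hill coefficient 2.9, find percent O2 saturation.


Y = pO2^n / (P50^n + pO2^n)
Y = 55^2.9 / (34^2.9 + 55^2.9)
Y = 80.14%

80.14%


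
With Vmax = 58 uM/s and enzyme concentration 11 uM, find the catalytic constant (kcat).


kcat = Vmax / [E]t
kcat = 58 / 11
kcat = 5.2727 s^-1

5.2727 s^-1


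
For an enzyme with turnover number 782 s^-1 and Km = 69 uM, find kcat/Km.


Catalytic efficiency = kcat / Km
= 782 / 69
= 11.3333 uM^-1*s^-1

11.3333 uM^-1*s^-1


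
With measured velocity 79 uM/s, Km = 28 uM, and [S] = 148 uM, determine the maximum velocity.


Vmax = v * (Km + [S]) / [S]
Vmax = 79 * (28 + 148) / 148
Vmax = 93.9459 uM/s

93.9459 uM/s


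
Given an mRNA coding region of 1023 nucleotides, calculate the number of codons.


codons = nucleotides / 3
codons = 1023 / 3 = 341

341


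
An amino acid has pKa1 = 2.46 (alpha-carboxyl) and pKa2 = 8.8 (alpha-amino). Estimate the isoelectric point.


pI = (pKa1 + pKa2) / 2
pI = (2.46 + 8.8) / 2
pI = 5.63

5.63


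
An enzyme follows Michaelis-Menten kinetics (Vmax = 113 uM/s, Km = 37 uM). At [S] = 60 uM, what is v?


v = Vmax * [S] / (Km + [S])
v = 113 * 60 / (37 + 60)
v = 69.8969 uM/s

69.8969 uM/s


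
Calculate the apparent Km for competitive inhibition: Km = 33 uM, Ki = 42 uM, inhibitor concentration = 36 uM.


Km_app = Km * (1 + [I]/Ki)
Km_app = 33 * (1 + 36/42)
Km_app = 61.2857 uM

61.2857 uM


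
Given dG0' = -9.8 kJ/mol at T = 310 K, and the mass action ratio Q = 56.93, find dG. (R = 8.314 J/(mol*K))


dG = dG0' + RT * ln(Q) / 1000
dG = -9.8 + 8.314 * 310 * ln(56.93) / 1000
dG = 0.6172 kJ/mol

0.6172 kJ/mol


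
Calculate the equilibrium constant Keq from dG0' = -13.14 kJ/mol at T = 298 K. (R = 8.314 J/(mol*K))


Keq = exp(-dG0 * 1000 / (R * T))
Keq = exp(-(-13.14) * 1000 / (8.314 * 298))
Keq = 201.0552

201.0552


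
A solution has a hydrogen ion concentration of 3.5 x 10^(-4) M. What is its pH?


pH = -log10([H+])
pH = -log10(3.5 x 10^(-4))
pH = 3.4559

3.4559


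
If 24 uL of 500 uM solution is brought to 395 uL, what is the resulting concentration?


C2 = C1 * V1 / V2
C2 = 500 * 24 / 395
C2 = 30.3797 uM

30.3797 uM


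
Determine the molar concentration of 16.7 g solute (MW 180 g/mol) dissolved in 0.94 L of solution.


C = (mass / MW) / volume
C = (16.7 / 180) / 0.94
C = 0.0987 M

0.0987 M


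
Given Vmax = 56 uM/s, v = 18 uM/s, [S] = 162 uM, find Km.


Km = [S] * (Vmax - v) / v
Km = 162 * (56 - 18) / 18
Km = 342.0 uM

342.0 uM


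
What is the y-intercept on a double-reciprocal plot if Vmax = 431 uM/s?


y-intercept = 1/Vmax
= 1/431
= 0.0023 s/uM

0.0023 s/uM


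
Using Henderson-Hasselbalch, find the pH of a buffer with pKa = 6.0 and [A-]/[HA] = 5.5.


pH = pKa + log10([A-]/[HA])
pH = 6.0 + log10(5.5)
pH = 6.7404

6.7404


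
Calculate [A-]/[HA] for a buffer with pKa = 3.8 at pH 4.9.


[A-]/[HA] = 10^(pH - pKa)
= 10^(4.9 - 3.8)
= 12.5893

12.5893


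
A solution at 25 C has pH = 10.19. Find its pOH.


pOH = 14 - pH
pOH = 14 - 10.19
pOH = 3.81

3.81


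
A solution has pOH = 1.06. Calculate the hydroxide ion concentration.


[OH-] = 10^(-pOH)
[OH-] = 10^(-1.06)
[OH-] = 0.0871 M

0.0871 M


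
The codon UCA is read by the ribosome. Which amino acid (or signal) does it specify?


Standard genetic code lookup.
Codon UCA -> Ser

Ser


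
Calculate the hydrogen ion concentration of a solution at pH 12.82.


[H+] = 10^(-pH)
[H+] = 10^(-12.82)
[H+] = 1.514e-13 M

1.514e-13 M


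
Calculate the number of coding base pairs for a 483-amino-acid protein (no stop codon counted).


Each amino acid = 1 codon = 3 bp
bp = 483 * 3 = 1449 bp

1449 bp


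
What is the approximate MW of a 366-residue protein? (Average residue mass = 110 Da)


MW = n_residues * 110 Da
MW = 366 * 110
MW = 40260 Da

40260 Da


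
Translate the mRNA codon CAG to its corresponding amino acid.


Standard genetic code lookup.
Codon CAG -> Gln

Gln


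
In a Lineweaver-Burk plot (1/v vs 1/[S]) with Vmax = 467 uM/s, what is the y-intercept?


y-intercept = 1/Vmax
= 1/467
= 0.0021 s/uM

0.0021 s/uM


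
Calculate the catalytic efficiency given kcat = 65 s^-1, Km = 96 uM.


Catalytic efficiency = kcat / Km
= 65 / 96
= 0.6771 uM^-1*s^-1

0.6771 uM^-1*s^-1


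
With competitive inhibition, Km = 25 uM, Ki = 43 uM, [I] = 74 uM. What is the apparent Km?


Km_app = Km * (1 + [I]/Ki)
Km_app = 25 * (1 + 74/43)
Km_app = 68.0233 uM

68.0233 uM


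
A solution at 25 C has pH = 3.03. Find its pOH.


pOH = 14 - pH
pOH = 14 - 3.03
pOH = 10.97

10.97


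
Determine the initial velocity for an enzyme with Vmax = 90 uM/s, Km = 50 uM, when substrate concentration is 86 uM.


v = Vmax * [S] / (Km + [S])
v = 90 * 86 / (50 + 86)
v = 56.9118 uM/s

56.9118 uM/s


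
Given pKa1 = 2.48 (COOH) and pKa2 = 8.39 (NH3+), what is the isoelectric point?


pI = (pKa1 + pKa2) / 2
pI = (2.48 + 8.39) / 2
pI = 5.435

5.435


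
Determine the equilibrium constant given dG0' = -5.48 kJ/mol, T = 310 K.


Keq = exp(-dG0 * 1000 / (R * T))
Keq = exp(-(-5.48) * 1000 / (8.314 * 310))
Keq = 8.3831

8.3831


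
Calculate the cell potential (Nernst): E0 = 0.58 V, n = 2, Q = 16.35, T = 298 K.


E = E0 - (RT/nF) * ln(Q)
E = 0.58 - (8.314 * 298 / (2 * 96485)) * ln(16.35)
E = 0.5441 V

0.5441 V


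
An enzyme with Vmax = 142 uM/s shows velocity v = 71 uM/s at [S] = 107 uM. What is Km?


Km = [S] * (Vmax - v) / v
Km = 107 * (142 - 71) / 71
Km = 107.0 uM

107.0 uM


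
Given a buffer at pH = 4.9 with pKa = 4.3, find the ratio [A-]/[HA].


[A-]/[HA] = 10^(pH - pKa)
= 10^(4.9 - 4.3)
= 3.9811

3.9811


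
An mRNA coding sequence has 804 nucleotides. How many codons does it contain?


codons = nucleotides / 3
codons = 804 / 3 = 268

268


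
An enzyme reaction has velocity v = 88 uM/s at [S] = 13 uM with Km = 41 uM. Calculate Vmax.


Vmax = v * (Km + [S]) / [S]
Vmax = 88 * (41 + 13) / 13
Vmax = 365.5385 uM/s

365.5385 uM/s


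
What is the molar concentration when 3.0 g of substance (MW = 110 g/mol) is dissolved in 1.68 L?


C = (mass / MW) / volume
C = (3.0 / 110) / 1.68
C = 0.0162 M

0.0162 M


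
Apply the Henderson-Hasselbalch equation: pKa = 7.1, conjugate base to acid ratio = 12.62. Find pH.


pH = pKa + log10([A-]/[HA])
pH = 7.1 + log10(12.62)
pH = 8.2011

8.2011


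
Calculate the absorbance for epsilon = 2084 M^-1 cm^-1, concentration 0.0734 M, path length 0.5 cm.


A = epsilon * c * l
A = 2084 * 0.0734 * 0.5
A = 76.4828

76.4828


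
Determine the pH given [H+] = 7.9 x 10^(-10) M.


pH = -log10([H+])
pH = -log10(7.9 x 10^(-10))
pH = 9.1024

9.1024


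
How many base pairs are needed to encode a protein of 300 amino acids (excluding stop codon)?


Each amino acid = 1 codon = 3 bp
bp = 300 * 3 = 900 bp

900 bp


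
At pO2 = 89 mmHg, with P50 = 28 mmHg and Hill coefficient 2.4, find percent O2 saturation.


Y = pO2^n / (P50^n + pO2^n)
Y = 89^2.4 / (28^2.4 + 89^2.4)
Y = 94.13%

94.13%


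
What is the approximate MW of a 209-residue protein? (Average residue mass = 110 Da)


MW = n_residues * 110 Da
MW = 209 * 110
MW = 22990 Da

22990 Da


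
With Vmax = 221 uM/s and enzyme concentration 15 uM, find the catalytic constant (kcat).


kcat = Vmax / [E]t
kcat = 221 / 15
kcat = 14.7333 s^-1

14.7333 s^-1


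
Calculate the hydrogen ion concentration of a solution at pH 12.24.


[H+] = 10^(-pH)
[H+] = 10^(-12.24)
[H+] = 5.754e-13 M

5.754e-13 M


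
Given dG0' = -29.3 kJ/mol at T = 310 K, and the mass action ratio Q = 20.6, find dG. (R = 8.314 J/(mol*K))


dG = dG0' + RT * ln(Q) / 1000
dG = -29.3 + 8.314 * 310 * ln(20.6) / 1000
dG = -21.5028 kJ/mol

-21.5028 kJ/mol


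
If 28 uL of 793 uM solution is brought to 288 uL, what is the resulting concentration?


C2 = C1 * V1 / V2
C2 = 793 * 28 / 288
C2 = 77.0972 uM

77.0972 uM


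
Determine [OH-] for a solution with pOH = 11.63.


[OH-] = 10^(-pOH)
[OH-] = 10^(-11.63)
[OH-] = 2.344e-12 M

2.344e-12 M


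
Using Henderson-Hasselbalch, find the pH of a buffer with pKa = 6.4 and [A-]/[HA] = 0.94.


pH = pKa + log10([A-]/[HA])
pH = 6.4 + log10(0.94)
pH = 6.3731

6.3731


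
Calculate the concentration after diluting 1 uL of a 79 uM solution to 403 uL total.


C2 = C1 * V1 / V2
C2 = 79 * 1 / 403
C2 = 0.196 uM

0.196 uM


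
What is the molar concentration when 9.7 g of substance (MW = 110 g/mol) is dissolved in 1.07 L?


C = (mass / MW) / volume
C = (9.7 / 110) / 1.07
C = 0.0824 M

0.0824 M


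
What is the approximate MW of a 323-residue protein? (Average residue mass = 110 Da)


MW = n_residues * 110 Da
MW = 323 * 110
MW = 35530 Da

35530 Da


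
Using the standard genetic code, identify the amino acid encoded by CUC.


Standard genetic code lookup.
Codon CUC -> Leu

Leu


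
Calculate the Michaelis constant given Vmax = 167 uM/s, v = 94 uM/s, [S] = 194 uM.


Km = [S] * (Vmax - v) / v
Km = 194 * (167 - 94) / 94
Km = 150.6596 uM

150.6596 uM


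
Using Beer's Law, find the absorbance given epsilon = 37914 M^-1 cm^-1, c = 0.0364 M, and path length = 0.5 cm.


A = epsilon * c * l
A = 37914 * 0.0364 * 0.5
A = 690.0348

690.0348


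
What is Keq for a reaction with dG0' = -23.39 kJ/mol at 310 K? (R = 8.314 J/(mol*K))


Keq = exp(-dG0 * 1000 / (R * T))
Keq = exp(-(-23.39) * 1000 / (8.314 * 310))
Keq = 8736.3532

8736.3532


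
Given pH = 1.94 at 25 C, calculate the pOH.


pOH = 14 - pH
pOH = 14 - 1.94
pOH = 12.06

12.06


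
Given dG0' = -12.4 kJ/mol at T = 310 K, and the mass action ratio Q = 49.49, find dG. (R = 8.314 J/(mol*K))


dG = dG0' + RT * ln(Q) / 1000
dG = -12.4 + 8.314 * 310 * ln(49.49) / 1000
dG = -2.3438 kJ/mol

-2.3438 kJ/mol


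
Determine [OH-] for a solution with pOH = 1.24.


[OH-] = 10^(-pOH)
[OH-] = 10^(-1.24)
[OH-] = 0.0575 M

0.0575 M


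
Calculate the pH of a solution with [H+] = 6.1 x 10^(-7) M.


pH = -log10([H+])
pH = -log10(6.1 x 10^(-7))
pH = 6.2147

6.2147


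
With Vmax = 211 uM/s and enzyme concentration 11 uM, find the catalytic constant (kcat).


kcat = Vmax / [E]t
kcat = 211 / 11
kcat = 19.1818 s^-1

19.1818 s^-1


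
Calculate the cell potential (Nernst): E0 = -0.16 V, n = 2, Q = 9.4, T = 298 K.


E = E0 - (RT/nF) * ln(Q)
E = -0.16 - (8.314 * 298 / (2 * 96485)) * ln(9.4)
E = -0.1888 V

-0.1888 V


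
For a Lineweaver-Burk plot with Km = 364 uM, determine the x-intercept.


x-intercept = -1/Km
= -1/364
= -0.0027 1/uM

-0.0027 1/uM


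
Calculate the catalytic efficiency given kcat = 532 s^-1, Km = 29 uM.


Catalytic efficiency = kcat / Km
= 532 / 29
= 18.3448 uM^-1*s^-1

18.3448 uM^-1*s^-1


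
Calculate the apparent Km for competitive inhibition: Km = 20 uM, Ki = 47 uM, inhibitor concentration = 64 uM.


Km_app = Km * (1 + [I]/Ki)
Km_app = 20 * (1 + 64/47)
Km_app = 47.234 uM

47.234 uM


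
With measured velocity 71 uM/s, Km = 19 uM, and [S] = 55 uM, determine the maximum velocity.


Vmax = v * (Km + [S]) / [S]
Vmax = 71 * (19 + 55) / 55
Vmax = 95.5273 uM/s

95.5273 uM/s


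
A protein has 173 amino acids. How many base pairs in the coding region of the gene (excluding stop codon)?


Each amino acid = 1 codon = 3 bp
bp = 173 * 3 = 519 bp

519 bp


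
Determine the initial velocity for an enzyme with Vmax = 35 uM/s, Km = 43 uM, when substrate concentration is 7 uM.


v = Vmax * [S] / (Km + [S])
v = 35 * 7 / (43 + 7)
v = 4.9 uM/s

4.9 uM/s


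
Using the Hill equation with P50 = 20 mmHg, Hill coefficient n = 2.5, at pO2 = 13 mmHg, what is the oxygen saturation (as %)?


Y = pO2^n / (P50^n + pO2^n)
Y = 13^2.5 / (20^2.5 + 13^2.5)
Y = 25.41%

25.41%


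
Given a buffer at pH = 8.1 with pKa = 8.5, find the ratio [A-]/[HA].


[A-]/[HA] = 10^(pH - pKa)
= 10^(8.1 - 8.5)
= 0.3981

0.3981


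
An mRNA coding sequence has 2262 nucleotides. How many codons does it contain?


codons = nucleotides / 3
codons = 2262 / 3 = 754

754


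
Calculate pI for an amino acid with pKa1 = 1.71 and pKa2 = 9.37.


pI = (pKa1 + pKa2) / 2
pI = (1.71 + 9.37) / 2
pI = 5.54

5.54


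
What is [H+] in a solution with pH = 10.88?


[H+] = 10^(-pH)
[H+] = 10^(-10.88)
[H+] = 1.318e-11 M

1.318e-11 M


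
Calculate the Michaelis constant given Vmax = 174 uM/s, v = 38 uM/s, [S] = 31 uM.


Km = [S] * (Vmax - v) / v
Km = 31 * (174 - 38) / 38
Km = 110.9474 uM

110.9474 uM


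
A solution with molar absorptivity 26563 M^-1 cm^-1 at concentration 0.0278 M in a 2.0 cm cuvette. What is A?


A = epsilon * c * l
A = 26563 * 0.0278 * 2.0
A = 1476.9028

1476.9028


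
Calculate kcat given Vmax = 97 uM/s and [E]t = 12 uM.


kcat = Vmax / [E]t
kcat = 97 / 12
kcat = 8.0833 s^-1

8.0833 s^-1


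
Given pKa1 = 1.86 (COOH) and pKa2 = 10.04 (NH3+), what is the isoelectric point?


pI = (pKa1 + pKa2) / 2
pI = (1.86 + 10.04) / 2
pI = 5.95

5.95


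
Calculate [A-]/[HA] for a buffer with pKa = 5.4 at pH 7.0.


[A-]/[HA] = 10^(pH - pKa)
= 10^(7.0 - 5.4)
= 39.8107

39.8107


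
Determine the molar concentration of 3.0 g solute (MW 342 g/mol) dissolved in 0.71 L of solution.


C = (mass / MW) / volume
C = (3.0 / 342) / 0.71
C = 0.0124 M

0.0124 M


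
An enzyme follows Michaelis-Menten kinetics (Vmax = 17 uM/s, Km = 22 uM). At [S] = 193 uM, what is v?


v = Vmax * [S] / (Km + [S])
v = 17 * 193 / (22 + 193)
v = 15.2605 uM/s

15.2605 uM/s


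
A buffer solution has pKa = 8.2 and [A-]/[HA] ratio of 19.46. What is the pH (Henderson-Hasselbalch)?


pH = pKa + log10([A-]/[HA])
pH = 8.2 + log10(19.46)
pH = 9.4891

9.4891


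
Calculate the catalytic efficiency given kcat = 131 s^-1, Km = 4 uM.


Catalytic efficiency = kcat / Km
= 131 / 4
= 32.75 uM^-1*s^-1

32.75 uM^-1*s^-1


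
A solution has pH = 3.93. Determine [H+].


[H+] = 10^(-pH)
[H+] = 10^(-3.93)
[H+] = 1.175e-04 M

1.175e-04 M


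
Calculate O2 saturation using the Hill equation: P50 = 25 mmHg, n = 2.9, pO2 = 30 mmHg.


Y = pO2^n / (P50^n + pO2^n)
Y = 30^2.9 / (25^2.9 + 30^2.9)
Y = 62.92%

62.92%


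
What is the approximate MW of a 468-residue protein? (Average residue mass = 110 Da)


MW = n_residues * 110 Da
MW = 468 * 110
MW = 51480 Da

51480 Da


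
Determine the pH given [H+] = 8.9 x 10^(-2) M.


pH = -log10([H+])
pH = -log10(8.9 x 10^(-2))
pH = 1.0506

1.0506


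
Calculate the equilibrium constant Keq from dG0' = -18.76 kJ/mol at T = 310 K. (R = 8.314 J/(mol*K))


Keq = exp(-dG0 * 1000 / (R * T))
Keq = exp(-(-18.76) * 1000 / (8.314 * 310))
Keq = 1449.2803

1449.2803


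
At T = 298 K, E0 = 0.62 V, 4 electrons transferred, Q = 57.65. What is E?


E = E0 - (RT/nF) * ln(Q)
E = 0.62 - (8.314 * 298 / (4 * 96485)) * ln(57.65)
E = 0.594 V

0.594 V


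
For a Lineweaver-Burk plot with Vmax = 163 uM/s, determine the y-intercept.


y-intercept = 1/Vmax
= 1/163
= 0.0061 s/uM

0.0061 s/uM


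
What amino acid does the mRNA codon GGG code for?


Standard genetic code lookup.
Codon GGG -> Gly

Gly


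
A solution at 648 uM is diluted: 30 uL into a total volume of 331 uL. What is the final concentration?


C2 = C1 * V1 / V2
C2 = 648 * 30 / 331
C2 = 58.7311 uM

58.7311 uM


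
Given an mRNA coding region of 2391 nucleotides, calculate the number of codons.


codons = nucleotides / 3
codons = 2391 / 3 = 797

797


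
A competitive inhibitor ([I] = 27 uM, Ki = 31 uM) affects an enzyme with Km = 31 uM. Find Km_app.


Km_app = Km * (1 + [I]/Ki)
Km_app = 31 * (1 + 27/31)
Km_app = 58.0 uM

58.0 uM


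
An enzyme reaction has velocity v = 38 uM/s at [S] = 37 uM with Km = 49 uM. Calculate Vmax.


Vmax = v * (Km + [S]) / [S]
Vmax = 38 * (49 + 37) / 37
Vmax = 88.3243 uM/s

88.3243 uM/s


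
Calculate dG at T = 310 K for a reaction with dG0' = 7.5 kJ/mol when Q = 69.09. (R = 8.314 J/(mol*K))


dG = dG0' + RT * ln(Q) / 1000
dG = 7.5 + 8.314 * 310 * ln(69.09) / 1000
dG = 18.4161 kJ/mol

18.4161 kJ/mol


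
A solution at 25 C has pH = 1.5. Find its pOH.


pOH = 14 - pH
pOH = 14 - 1.5
pOH = 12.5

12.5


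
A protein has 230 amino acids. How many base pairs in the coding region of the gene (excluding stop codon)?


Each amino acid = 1 codon = 3 bp
bp = 230 * 3 = 690 bp

690 bp


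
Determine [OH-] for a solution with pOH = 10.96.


[OH-] = 10^(-pOH)
[OH-] = 10^(-10.96)
[OH-] = 1.096e-11 M

1.096e-11 M


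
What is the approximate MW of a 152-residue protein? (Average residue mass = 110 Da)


MW = n_residues * 110 Da
MW = 152 * 110
MW = 16720 Da

16720 Da


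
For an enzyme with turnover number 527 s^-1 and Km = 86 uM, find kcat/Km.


Catalytic efficiency = kcat / Km
= 527 / 86
= 6.1279 uM^-1*s^-1

6.1279 uM^-1*s^-1


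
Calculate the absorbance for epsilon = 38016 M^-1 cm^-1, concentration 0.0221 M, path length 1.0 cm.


A = epsilon * c * l
A = 38016 * 0.0221 * 1.0
A = 840.1536

840.1536


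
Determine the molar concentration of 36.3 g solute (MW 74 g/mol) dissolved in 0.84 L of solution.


C = (mass / MW) / volume
C = (36.3 / 74) / 0.84
C = 0.584 M

0.584 M


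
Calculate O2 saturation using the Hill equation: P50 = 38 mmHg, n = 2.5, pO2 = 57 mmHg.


Y = pO2^n / (P50^n + pO2^n)
Y = 57^2.5 / (38^2.5 + 57^2.5)
Y = 73.37%

73.37%


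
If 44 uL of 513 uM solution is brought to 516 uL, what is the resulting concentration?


C2 = C1 * V1 / V2
C2 = 513 * 44 / 516
C2 = 43.7442 uM

43.7442 uM


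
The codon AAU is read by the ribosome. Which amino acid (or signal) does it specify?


Standard genetic code lookup.
Codon AAU -> Asn

Asn


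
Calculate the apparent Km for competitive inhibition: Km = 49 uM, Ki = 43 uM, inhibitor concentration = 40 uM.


Km_app = Km * (1 + [I]/Ki)
Km_app = 49 * (1 + 40/43)
Km_app = 94.5814 uM

94.5814 uM


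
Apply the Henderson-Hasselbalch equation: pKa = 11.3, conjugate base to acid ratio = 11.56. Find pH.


pH = pKa + log10([A-]/[HA])
pH = 11.3 + log10(11.56)
pH = 12.363

12.363


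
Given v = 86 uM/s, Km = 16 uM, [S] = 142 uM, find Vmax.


Vmax = v * (Km + [S]) / [S]
Vmax = 86 * (16 + 142) / 142
Vmax = 95.6901 uM/s

95.6901 uM/s


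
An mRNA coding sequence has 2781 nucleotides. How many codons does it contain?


codons = nucleotides / 3
codons = 2781 / 3 = 927

927


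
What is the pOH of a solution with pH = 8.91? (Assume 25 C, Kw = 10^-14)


pOH = 14 - pH
pOH = 14 - 8.91
pOH = 5.09

5.09


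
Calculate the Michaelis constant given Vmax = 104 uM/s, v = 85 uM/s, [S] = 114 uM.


Km = [S] * (Vmax - v) / v
Km = 114 * (104 - 85) / 85
Km = 25.4824 uM

25.4824 uM


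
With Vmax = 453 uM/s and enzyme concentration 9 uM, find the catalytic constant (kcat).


kcat = Vmax / [E]t
kcat = 453 / 9
kcat = 50.3333 s^-1

50.3333 s^-1


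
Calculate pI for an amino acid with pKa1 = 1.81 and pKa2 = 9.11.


pI = (pKa1 + pKa2) / 2
pI = (1.81 + 9.11) / 2
pI = 5.46

5.46


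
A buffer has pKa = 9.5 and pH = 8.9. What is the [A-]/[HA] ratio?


[A-]/[HA] = 10^(pH - pKa)
= 10^(8.9 - 9.5)
= 0.2512

0.2512


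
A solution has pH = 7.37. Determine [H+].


[H+] = 10^(-pH)
[H+] = 10^(-7.37)
[H+] = 4.266e-08 M

4.266e-08 M


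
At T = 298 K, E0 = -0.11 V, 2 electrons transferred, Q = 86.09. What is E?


E = E0 - (RT/nF) * ln(Q)
E = -0.11 - (8.314 * 298 / (2 * 96485)) * ln(86.09)
E = -0.1672 V

-0.1672 V


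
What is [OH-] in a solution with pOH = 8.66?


[OH-] = 10^(-pOH)
[OH-] = 10^(-8.66)
[OH-] = 2.188e-09 M

2.188e-09 M


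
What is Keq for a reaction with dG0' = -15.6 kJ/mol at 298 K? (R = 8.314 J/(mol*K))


Keq = exp(-dG0 * 1000 / (R * T))
Keq = exp(-(-15.6) * 1000 / (8.314 * 298))
Keq = 542.6622

542.6622


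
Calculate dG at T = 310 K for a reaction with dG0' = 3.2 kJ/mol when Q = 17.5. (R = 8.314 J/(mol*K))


dG = dG0' + RT * ln(Q) / 1000
dG = 3.2 + 8.314 * 310 * ln(17.5) / 1000
dG = 10.5769 kJ/mol

10.5769 kJ/mol


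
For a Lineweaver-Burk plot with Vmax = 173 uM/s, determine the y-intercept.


y-intercept = 1/Vmax
= 1/173
= 0.0058 s/uM

0.0058 s/uM


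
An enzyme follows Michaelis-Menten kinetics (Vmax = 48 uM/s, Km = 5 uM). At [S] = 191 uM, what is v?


v = Vmax * [S] / (Km + [S])
v = 48 * 191 / (5 + 191)
v = 46.7755 uM/s

46.7755 uM/s


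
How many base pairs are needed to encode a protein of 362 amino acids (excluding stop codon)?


Each amino acid = 1 codon = 3 bp
bp = 362 * 3 = 1086 bp

1086 bp


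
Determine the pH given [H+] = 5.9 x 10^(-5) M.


pH = -log10([H+])
pH = -log10(5.9 x 10^(-5))
pH = 4.2291

4.2291


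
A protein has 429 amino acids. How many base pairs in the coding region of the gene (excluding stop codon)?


Each amino acid = 1 codon = 3 bp
bp = 429 * 3 = 1287 bp

1287 bp


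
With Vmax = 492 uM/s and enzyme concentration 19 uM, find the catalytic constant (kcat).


kcat = Vmax / [E]t
kcat = 492 / 19
kcat = 25.8947 s^-1

25.8947 s^-1


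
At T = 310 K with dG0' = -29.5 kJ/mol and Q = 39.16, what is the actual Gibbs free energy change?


dG = dG0' + RT * ln(Q) / 1000
dG = -29.5 + 8.314 * 310 * ln(39.16) / 1000
dG = -20.0472 kJ/mol

-20.0472 kJ/mol


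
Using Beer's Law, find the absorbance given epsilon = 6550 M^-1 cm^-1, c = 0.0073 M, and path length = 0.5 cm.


A = epsilon * c * l
A = 6550 * 0.0073 * 0.5
A = 23.9075

23.9075


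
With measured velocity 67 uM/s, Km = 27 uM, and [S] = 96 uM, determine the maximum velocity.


Vmax = v * (Km + [S]) / [S]
Vmax = 67 * (27 + 96) / 96
Vmax = 85.8438 uM/s

85.8438 uM/s


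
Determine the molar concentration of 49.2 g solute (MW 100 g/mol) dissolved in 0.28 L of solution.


C = (mass / MW) / volume
C = (49.2 / 100) / 0.28
C = 1.7571 M

1.7571 M


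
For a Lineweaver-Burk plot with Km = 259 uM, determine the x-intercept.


x-intercept = -1/Km
= -1/259
= -0.0039 1/uM

-0.0039 1/uM


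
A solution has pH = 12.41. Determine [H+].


[H+] = 10^(-pH)
[H+] = 10^(-12.41)
[H+] = 3.890e-13 M

3.890e-13 M


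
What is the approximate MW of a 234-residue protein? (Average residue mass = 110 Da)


MW = n_residues * 110 Da
MW = 234 * 110
MW = 25740 Da

25740 Da


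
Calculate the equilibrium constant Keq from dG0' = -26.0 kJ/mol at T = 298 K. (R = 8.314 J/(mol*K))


Keq = exp(-dG0 * 1000 / (R * T))
Keq = exp(-(-26.0) * 1000 / (8.314 * 298))
Keq = 36103.4993

36103.4993


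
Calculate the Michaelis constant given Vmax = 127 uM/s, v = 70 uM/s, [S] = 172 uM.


Km = [S] * (Vmax - v) / v
Km = 172 * (127 - 70) / 70
Km = 140.0571 uM

140.0571 uM


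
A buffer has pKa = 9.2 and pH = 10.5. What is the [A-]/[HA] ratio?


[A-]/[HA] = 10^(pH - pKa)
= 10^(10.5 - 9.2)
= 19.9526

19.9526


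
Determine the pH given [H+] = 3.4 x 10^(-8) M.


pH = -log10([H+])
pH = -log10(3.4 x 10^(-8))
pH = 7.4685

7.4685


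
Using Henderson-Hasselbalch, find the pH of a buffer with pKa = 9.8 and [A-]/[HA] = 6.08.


pH = pKa + log10([A-]/[HA])
pH = 9.8 + log10(6.08)
pH = 10.5839

10.5839


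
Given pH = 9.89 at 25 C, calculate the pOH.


pOH = 14 - pH
pOH = 14 - 9.89
pOH = 4.11

4.11


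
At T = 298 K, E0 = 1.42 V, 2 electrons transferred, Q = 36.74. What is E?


E = E0 - (RT/nF) * ln(Q)
E = 1.42 - (8.314 * 298 / (2 * 96485)) * ln(36.74)
E = 1.3737 V

1.3737 V


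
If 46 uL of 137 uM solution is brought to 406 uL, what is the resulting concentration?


C2 = C1 * V1 / V2
C2 = 137 * 46 / 406
C2 = 15.5222 uM

15.5222 uM


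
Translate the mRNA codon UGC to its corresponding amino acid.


Standard genetic code lookup.
Codon UGC -> Cys

Cys


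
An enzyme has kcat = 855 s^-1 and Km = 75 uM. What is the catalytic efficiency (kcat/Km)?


Catalytic efficiency = kcat / Km
= 855 / 75
= 11.4 uM^-1*s^-1

11.4 uM^-1*s^-1


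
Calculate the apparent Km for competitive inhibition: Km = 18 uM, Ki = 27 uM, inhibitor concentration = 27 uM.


Km_app = Km * (1 + [I]/Ki)
Km_app = 18 * (1 + 27/27)
Km_app = 36.0 uM

36.0 uM


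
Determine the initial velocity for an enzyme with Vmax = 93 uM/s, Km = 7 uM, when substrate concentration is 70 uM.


v = Vmax * [S] / (Km + [S])
v = 93 * 70 / (7 + 70)
v = 84.5455 uM/s

84.5455 uM/s


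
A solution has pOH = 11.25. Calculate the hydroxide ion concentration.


[OH-] = 10^(-pOH)
[OH-] = 10^(-11.25)
[OH-] = 5.623e-12 M

5.623e-12 M


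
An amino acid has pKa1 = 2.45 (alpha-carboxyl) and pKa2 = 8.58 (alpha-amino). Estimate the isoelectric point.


pI = (pKa1 + pKa2) / 2
pI = (2.45 + 8.58) / 2
pI = 5.515

5.515


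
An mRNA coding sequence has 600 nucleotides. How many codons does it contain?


codons = nucleotides / 3
codons = 600 / 3 = 200

200


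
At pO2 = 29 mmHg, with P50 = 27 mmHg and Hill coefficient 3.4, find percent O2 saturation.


Y = pO2^n / (P50^n + pO2^n)
Y = 29^3.4 / (27^3.4 + 29^3.4)
Y = 56.04%

56.04%


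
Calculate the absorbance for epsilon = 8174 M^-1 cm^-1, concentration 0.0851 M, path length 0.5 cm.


A = epsilon * c * l
A = 8174 * 0.0851 * 0.5
A = 347.8037

347.8037


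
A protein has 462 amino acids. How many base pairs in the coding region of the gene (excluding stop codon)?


Each amino acid = 1 codon = 3 bp
bp = 462 * 3 = 1386 bp

1386 bp


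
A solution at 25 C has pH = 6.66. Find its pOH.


pOH = 14 - pH
pOH = 14 - 6.66
pOH = 7.34

7.34


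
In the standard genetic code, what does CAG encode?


Standard genetic code lookup.
Codon CAG -> Gln

Gln


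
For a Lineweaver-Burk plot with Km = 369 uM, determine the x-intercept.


x-intercept = -1/Km
= -1/369
= -0.0027 1/uM

-0.0027 1/uM


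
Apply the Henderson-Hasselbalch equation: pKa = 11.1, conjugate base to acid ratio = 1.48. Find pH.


pH = pKa + log10([A-]/[HA])
pH = 11.1 + log10(1.48)
pH = 11.2703

11.2703


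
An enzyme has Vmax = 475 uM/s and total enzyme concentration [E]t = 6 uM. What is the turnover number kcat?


kcat = Vmax / [E]t
kcat = 475 / 6
kcat = 79.1667 s^-1

79.1667 s^-1


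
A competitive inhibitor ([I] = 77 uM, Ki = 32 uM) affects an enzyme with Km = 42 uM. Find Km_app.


Km_app = Km * (1 + [I]/Ki)
Km_app = 42 * (1 + 77/32)
Km_app = 143.0625 uM

143.0625 uM


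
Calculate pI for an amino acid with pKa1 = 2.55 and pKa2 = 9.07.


pI = (pKa1 + pKa2) / 2
pI = (2.55 + 9.07) / 2
pI = 5.81

5.81


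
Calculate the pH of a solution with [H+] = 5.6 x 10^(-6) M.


pH = -log10([H+])
pH = -log10(5.6 x 10^(-6))
pH = 5.2518

5.2518


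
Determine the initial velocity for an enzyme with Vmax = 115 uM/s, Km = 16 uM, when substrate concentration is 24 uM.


v = Vmax * [S] / (Km + [S])
v = 115 * 24 / (16 + 24)
v = 69.0 uM/s

69.0 uM/s


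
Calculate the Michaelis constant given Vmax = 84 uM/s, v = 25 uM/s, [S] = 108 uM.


Km = [S] * (Vmax - v) / v
Km = 108 * (84 - 25) / 25
Km = 254.88 uM

254.88 uM


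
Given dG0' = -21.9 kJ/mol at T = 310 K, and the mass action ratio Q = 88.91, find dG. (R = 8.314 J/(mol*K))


dG = dG0' + RT * ln(Q) / 1000
dG = -21.9 + 8.314 * 310 * ln(88.91) / 1000
dG = -10.3339 kJ/mol

-10.3339 kJ/mol


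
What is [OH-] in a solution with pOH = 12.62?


[OH-] = 10^(-pOH)
[OH-] = 10^(-12.62)
[OH-] = 2.399e-13 M

2.399e-13 M


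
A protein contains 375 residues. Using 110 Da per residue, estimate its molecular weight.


MW = n_residues * 110 Da
MW = 375 * 110
MW = 41250 Da

41250 Da


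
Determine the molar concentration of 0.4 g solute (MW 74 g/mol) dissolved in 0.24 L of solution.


C = (mass / MW) / volume
C = (0.4 / 74) / 0.24
C = 0.0225 M

0.0225 M


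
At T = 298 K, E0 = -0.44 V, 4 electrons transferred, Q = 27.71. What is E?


E = E0 - (RT/nF) * ln(Q)
E = -0.44 - (8.314 * 298 / (4 * 96485)) * ln(27.71)
E = -0.4613 V

-0.4613 V


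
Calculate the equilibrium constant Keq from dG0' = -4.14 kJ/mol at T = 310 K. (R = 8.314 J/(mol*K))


Keq = exp(-dG0 * 1000 / (R * T))
Keq = exp(-(-4.14) * 1000 / (8.314 * 310))
Keq = 4.9844

4.9844


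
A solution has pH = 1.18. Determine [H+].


[H+] = 10^(-pH)
[H+] = 10^(-1.18)
[H+] = 0.0661 M

0.0661 M


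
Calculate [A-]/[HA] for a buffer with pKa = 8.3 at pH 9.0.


[A-]/[HA] = 10^(pH - pKa)
= 10^(9.0 - 8.3)
= 5.0119

5.0119


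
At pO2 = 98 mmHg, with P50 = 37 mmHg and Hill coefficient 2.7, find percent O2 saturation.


Y = pO2^n / (P50^n + pO2^n)
Y = 98^2.7 / (37^2.7 + 98^2.7)
Y = 93.28%

93.28%


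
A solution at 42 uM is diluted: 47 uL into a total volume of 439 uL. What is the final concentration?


C2 = C1 * V1 / V2
C2 = 42 * 47 / 439
C2 = 4.4966 uM

4.4966 uM


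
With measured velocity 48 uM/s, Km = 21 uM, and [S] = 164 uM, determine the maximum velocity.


Vmax = v * (Km + [S]) / [S]
Vmax = 48 * (21 + 164) / 164
Vmax = 54.1463 uM/s

54.1463 uM/s


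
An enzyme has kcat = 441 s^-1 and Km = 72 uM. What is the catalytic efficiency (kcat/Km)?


Catalytic efficiency = kcat / Km
= 441 / 72
= 6.125 uM^-1*s^-1

6.125 uM^-1*s^-1


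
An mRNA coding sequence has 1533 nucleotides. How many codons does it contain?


codons = nucleotides / 3
codons = 1533 / 3 = 511

511


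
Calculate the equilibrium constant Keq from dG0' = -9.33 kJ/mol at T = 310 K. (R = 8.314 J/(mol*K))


Keq = exp(-dG0 * 1000 / (R * T))
Keq = exp(-(-9.33) * 1000 / (8.314 * 310))
Keq = 37.338

37.338


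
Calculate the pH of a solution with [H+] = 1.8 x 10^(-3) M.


pH = -log10([H+])
pH = -log10(1.8 x 10^(-3))
pH = 2.7447

2.7447


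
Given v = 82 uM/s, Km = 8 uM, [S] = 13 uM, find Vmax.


Vmax = v * (Km + [S]) / [S]
Vmax = 82 * (8 + 13) / 13
Vmax = 132.4615 uM/s

132.4615 uM/s


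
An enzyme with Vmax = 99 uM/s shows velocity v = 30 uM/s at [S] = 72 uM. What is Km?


Km = [S] * (Vmax - v) / v
Km = 72 * (99 - 30) / 30
Km = 165.6 uM

165.6 uM


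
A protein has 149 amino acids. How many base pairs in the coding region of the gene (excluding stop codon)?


Each amino acid = 1 codon = 3 bp
bp = 149 * 3 = 447 bp

447 bp


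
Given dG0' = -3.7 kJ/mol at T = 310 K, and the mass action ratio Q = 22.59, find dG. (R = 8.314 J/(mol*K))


dG = dG0' + RT * ln(Q) / 1000
dG = -3.7 + 8.314 * 310 * ln(22.59) / 1000
dG = 4.3349 kJ/mol

4.3349 kJ/mol


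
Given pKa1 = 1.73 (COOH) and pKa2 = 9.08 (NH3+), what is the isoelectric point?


pI = (pKa1 + pKa2) / 2
pI = (1.73 + 9.08) / 2
pI = 5.405

5.405


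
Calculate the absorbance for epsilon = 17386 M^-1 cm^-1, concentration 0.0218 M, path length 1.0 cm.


A = epsilon * c * l
A = 17386 * 0.0218 * 1.0
A = 379.0148

379.0148


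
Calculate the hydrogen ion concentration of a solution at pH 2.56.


[H+] = 10^(-pH)
[H+] = 10^(-2.56)
[H+] = 0.0028 M

0.0028 M
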